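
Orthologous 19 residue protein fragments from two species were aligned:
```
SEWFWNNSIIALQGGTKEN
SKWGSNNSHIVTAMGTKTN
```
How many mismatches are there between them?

The sequences differ at positions 2, 4, 5, 9, 11, 12, 13, 14, 18 (1-based) — 9 in total.

9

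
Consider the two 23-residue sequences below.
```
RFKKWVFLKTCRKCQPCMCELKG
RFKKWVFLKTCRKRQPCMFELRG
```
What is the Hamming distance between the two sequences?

Mismatches (1-based): residue 14: C→R; residue 19: C→F; residue 22: K→R.

3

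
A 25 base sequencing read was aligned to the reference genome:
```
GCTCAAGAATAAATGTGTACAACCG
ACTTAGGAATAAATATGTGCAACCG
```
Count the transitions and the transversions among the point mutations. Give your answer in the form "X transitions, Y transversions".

Transitions (purine↔purine or pyrimidine↔pyrimidine): 1 G→A, 4 C→T, 6 A→G, 15 G→A, 19 A→G.
Transversions (purine↔pyrimidine): none.

5 transitions, 0 transversions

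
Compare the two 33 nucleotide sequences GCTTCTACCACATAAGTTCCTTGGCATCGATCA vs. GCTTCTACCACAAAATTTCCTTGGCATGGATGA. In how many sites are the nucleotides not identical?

4

The sequences differ at sites 13, 16, 28, 32 (1-based) — 4 in total.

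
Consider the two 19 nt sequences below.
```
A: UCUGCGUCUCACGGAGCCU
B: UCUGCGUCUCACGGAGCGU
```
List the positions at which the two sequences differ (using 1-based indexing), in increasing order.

18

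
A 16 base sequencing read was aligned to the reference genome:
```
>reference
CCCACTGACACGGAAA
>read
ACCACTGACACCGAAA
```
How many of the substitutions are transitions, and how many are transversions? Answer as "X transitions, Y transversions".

Mismatches (1-based):
base 1: C→A (pyrimidine→purine, transversion)
base 12: G→C (purine→pyrimidine, transversion)

0 transitions, 2 transversions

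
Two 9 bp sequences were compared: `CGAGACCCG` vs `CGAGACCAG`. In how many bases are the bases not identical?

1

Mismatches (1-based): base 8: C→A.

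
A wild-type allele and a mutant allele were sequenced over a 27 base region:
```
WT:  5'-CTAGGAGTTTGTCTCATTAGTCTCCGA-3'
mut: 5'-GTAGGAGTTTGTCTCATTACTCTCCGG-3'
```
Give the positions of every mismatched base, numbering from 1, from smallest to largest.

Differences at position 1 (C→G), position 20 (G→C), position 27 (A→G).

1, 20, 27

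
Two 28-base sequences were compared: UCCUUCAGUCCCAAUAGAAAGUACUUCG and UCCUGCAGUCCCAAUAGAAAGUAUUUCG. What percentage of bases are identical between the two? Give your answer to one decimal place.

92.9%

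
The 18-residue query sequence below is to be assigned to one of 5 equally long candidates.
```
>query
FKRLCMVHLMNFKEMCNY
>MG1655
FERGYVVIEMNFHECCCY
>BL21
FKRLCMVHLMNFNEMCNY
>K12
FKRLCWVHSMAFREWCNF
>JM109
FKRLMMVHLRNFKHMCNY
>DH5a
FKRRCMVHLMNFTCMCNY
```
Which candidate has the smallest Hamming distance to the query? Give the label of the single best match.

MG1655 differs at 9 positions; BL21 differs at 1 position; K12 differs at 6 positions; JM109 differs at 3 positions; DH5a differs at 3 positions. The closest is BL21.

BL21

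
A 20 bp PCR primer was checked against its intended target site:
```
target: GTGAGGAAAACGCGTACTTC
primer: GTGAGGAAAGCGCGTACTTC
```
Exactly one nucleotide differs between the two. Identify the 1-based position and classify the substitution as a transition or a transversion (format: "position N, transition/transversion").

position 10, transition

The sequences differ only at position 10: A→G (purine→purine), a transition.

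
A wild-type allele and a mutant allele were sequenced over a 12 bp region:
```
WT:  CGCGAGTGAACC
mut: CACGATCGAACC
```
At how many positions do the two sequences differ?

3

The sequences differ at positions 2, 6, 7 (1-based) — 3 in total.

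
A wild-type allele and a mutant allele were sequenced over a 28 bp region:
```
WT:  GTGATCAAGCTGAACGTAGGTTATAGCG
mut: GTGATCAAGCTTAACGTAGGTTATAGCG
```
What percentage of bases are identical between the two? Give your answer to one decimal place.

1 position differs (12), so 27 of 28 match: 27/28 = 96.43%.

96.4%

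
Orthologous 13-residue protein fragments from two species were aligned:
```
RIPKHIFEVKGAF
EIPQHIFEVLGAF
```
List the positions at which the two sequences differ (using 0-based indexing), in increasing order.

0, 3, 9

Differences at position 0 (R→E), position 3 (K→Q), position 9 (K→L).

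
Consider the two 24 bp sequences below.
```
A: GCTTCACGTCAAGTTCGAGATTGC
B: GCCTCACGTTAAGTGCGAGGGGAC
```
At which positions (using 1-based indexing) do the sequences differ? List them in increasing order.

3, 10, 15, 20, 21, 22, 23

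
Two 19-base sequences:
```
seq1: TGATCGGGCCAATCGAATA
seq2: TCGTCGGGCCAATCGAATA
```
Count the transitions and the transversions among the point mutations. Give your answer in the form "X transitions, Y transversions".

Mismatches (1-based):
base 2: G→C (purine→pyrimidine, transversion)
base 3: A→G (purine→purine, transition)

1 transition, 1 transversion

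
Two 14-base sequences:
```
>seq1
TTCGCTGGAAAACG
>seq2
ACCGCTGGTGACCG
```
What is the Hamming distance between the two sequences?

5

Comparing position by position, 5 bases differ: 1 (T/A), 2 (T/C), 9 (A/T), 10 (A/G), 12 (A/C).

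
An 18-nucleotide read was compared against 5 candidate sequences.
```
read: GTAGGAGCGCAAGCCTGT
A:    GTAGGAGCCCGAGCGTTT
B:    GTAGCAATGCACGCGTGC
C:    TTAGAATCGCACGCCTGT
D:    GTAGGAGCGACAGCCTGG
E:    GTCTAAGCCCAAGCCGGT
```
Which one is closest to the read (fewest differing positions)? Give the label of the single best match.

D

Hamming distances to read — A: 4; B: 6; C: 4; D: 3; E: 5.
Smallest is D with 3 mismatches.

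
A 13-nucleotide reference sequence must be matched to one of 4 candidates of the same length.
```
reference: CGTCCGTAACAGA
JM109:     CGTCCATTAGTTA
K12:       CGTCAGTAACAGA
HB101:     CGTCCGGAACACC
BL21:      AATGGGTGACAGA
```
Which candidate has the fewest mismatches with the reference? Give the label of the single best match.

K12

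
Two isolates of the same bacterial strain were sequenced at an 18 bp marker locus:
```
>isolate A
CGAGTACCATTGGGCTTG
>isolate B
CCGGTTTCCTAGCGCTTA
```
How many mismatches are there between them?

Comparing position by position, 8 positions differ: 2 (G/C), 3 (A/G), 6 (A/T), 7 (C/T), 9 (A/C), 11 (T/A), 13 (G/C), 18 (G/A).

8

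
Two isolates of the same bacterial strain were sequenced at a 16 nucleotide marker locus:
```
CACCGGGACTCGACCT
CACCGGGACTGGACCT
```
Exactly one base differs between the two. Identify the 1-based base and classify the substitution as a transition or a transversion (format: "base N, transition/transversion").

The sequences differ only at base 11: C→G (pyrimidine→purine), a transversion.

base 11, transversion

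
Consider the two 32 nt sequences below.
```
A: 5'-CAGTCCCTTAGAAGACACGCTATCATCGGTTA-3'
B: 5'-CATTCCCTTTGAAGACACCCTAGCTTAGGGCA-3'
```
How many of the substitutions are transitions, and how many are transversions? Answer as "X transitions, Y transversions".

Mismatches (1-based):
base 3: G→T (purine→pyrimidine, transversion)
base 10: A→T (purine→pyrimidine, transversion)
base 19: G→C (purine→pyrimidine, transversion)
base 23: T→G (pyrimidine→purine, transversion)
base 25: A→T (purine→pyrimidine, transversion)
base 27: C→A (pyrimidine→purine, transversion)
base 30: T→G (pyrimidine→purine, transversion)
base 31: T→C (pyrimidine→pyrimidine, transition)

1 transition, 7 transversions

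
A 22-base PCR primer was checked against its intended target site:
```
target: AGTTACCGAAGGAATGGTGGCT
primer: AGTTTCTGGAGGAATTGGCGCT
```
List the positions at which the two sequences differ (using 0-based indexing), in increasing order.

Differences at position 4 (A→T), position 6 (C→T), position 8 (A→G), position 15 (G→T), position 17 (T→G), position 18 (G→C).

4, 6, 8, 15, 17, 18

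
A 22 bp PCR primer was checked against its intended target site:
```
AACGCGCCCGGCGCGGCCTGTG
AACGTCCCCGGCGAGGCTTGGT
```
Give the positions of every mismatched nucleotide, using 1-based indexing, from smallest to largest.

Scanning 1-based: 5: C/T; 6: G/C; 14: C/A; 18: C/T; 21: T/G; 22: G/T.

5, 6, 14, 18, 21, 22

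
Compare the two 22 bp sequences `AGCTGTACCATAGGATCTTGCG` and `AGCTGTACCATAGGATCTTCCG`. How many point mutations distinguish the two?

The sequences differ at bases 20 (1-based) — 1 in total.

1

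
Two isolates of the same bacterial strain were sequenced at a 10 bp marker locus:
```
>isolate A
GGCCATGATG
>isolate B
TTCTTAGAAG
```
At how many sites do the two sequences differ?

6

Mismatches (1-based): site 1: G→T; site 2: G→T; site 4: C→T; site 5: A→T; site 6: T→A; site 9: T→A.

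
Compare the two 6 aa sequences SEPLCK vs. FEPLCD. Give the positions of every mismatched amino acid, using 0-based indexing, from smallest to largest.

Scanning 0-based: 0: S/F; 5: K/D.

0, 5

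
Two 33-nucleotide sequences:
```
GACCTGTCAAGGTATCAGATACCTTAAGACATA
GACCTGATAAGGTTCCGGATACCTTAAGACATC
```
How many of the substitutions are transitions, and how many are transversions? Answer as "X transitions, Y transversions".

3 transitions, 3 transversions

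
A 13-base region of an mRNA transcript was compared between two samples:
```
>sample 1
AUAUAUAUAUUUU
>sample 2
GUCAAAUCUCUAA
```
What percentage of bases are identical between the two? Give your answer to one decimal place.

Mismatches at positions 1, 3, 4, 6, 7, 8, 9, 10, 12, 13 (1-based): 10 of 13.
Identical positions: 3/13 = 23.08% → 23.1%.

23.1%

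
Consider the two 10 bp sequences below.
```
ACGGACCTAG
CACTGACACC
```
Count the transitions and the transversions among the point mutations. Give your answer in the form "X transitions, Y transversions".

Transitions (purine↔purine or pyrimidine↔pyrimidine): 5 A→G.
Transversions (purine↔pyrimidine): 1 A→C, 2 C→A, 3 G→C, 4 G→T, 6 C→A, 8 T→A, 9 A→C, 10 G→C.

1 transition, 8 transversions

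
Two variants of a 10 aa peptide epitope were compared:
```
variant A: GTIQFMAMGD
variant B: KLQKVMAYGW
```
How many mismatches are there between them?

7

Mismatches (1-based): residue 1: G→K; residue 2: T→L; residue 3: I→Q; residue 4: Q→K; residue 5: F→V; residue 8: M→Y; residue 10: D→W.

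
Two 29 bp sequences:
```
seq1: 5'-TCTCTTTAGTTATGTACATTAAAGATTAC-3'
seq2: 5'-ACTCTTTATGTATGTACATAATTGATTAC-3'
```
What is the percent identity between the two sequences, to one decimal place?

6 positions differ (1, 9, 10, 20, 22, 23), so 23 of 29 match: 23/29 = 79.31%.

79.3%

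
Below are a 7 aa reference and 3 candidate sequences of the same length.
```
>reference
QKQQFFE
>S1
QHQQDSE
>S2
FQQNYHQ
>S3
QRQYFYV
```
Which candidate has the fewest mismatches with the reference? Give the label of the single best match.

Hamming distances to reference — S1: 3; S2: 6; S3: 4.
Smallest is S1 with 3 mismatches.

S1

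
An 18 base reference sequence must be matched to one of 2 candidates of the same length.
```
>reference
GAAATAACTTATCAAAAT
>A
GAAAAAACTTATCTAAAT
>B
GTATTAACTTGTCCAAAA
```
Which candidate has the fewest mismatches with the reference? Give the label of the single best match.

A differs at 2 sites; B differs at 5 sites. The closest is A.

A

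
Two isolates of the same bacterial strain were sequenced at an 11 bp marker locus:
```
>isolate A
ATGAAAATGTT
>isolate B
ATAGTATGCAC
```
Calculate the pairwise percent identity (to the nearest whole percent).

Mismatches at positions 3, 4, 5, 7, 8, 9, 10, 11 (1-based): 8 of 11.
Identical positions: 3/11 = 27.27% → 27%.

27%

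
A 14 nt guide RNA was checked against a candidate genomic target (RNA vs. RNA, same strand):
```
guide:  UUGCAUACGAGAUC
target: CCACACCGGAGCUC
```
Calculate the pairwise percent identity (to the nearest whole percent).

50%

Mismatches at positions 1, 2, 3, 6, 7, 8, 12 (1-based): 7 of 14.
Identical positions: 7/14 = 50% → 50%.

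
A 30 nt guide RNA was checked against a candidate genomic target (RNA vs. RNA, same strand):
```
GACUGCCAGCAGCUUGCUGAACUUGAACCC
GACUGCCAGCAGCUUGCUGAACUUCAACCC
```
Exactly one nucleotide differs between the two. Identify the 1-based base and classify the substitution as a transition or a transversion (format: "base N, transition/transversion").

The sequences differ only at base 25: G→C (purine→pyrimidine), a transversion.

base 25, transversion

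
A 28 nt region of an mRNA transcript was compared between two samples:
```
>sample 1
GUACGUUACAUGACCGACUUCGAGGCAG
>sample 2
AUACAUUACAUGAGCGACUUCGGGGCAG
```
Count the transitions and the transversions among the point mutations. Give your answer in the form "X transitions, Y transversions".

Transitions (purine↔purine or pyrimidine↔pyrimidine): 1 G→A, 5 G→A, 23 A→G.
Transversions (purine↔pyrimidine): 14 C→G.

3 transitions, 1 transversion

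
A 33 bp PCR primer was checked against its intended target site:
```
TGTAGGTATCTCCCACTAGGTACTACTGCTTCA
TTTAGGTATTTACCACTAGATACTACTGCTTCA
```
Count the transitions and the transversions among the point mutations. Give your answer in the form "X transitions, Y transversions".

Mismatches (1-based):
base 2: G→T (purine→pyrimidine, transversion)
base 10: C→T (pyrimidine→pyrimidine, transition)
base 12: C→A (pyrimidine→purine, transversion)
base 20: G→A (purine→purine, transition)

2 transitions, 2 transversions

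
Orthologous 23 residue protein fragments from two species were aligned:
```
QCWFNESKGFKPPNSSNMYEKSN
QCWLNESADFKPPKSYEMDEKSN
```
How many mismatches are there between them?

7

Comparing position by position, 7 residues differ: 4 (F/L), 8 (K/A), 9 (G/D), 14 (N/K), 16 (S/Y), 17 (N/E), 19 (Y/D).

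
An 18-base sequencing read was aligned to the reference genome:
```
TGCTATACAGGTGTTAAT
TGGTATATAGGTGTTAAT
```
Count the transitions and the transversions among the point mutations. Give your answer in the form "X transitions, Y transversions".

Mismatches (1-based):
base 3: C→G (pyrimidine→purine, transversion)
base 8: C→T (pyrimidine→pyrimidine, transition)

1 transition, 1 transversion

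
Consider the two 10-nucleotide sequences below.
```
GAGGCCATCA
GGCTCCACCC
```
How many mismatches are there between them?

Comparing position by position, 5 sites differ: 2 (A/G), 3 (G/C), 4 (G/T), 8 (T/C), 10 (A/C).

5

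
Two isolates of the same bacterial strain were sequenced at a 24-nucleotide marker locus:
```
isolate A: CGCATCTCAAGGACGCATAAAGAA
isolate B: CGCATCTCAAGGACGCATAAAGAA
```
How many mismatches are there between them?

No positions differ; the sequences are identical.

0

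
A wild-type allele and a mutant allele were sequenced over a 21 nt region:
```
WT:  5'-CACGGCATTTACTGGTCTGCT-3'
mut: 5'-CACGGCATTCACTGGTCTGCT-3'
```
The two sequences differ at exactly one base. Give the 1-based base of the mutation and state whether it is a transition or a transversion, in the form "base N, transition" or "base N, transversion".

Base 10 changes T→C. T is a pyrimidine and C is a pyrimidine, so this is a transition.

base 10, transition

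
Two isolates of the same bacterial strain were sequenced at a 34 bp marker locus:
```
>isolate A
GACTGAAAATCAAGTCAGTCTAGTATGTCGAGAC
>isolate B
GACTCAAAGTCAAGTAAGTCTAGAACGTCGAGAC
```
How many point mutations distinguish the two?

5

The sequences differ at bases 5, 9, 16, 24, 26 (1-based) — 5 in total.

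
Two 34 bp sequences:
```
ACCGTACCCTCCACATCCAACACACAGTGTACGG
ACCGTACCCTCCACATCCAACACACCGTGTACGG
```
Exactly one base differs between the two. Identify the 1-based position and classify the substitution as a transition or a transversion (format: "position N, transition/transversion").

position 26, transversion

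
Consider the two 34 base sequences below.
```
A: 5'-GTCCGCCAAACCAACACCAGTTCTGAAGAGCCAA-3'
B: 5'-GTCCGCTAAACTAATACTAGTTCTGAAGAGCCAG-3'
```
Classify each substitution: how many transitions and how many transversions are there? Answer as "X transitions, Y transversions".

5 transitions, 0 transversions

Transitions (purine↔purine or pyrimidine↔pyrimidine): 7 C→T, 12 C→T, 15 C→T, 18 C→T, 34 A→G.
Transversions (purine↔pyrimidine): none.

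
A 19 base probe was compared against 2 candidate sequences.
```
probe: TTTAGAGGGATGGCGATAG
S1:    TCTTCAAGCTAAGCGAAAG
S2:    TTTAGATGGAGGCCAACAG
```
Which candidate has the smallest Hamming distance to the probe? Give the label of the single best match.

Hamming distances to probe — S1: 9; S2: 5.
Smallest is S2 with 5 mismatches.

S2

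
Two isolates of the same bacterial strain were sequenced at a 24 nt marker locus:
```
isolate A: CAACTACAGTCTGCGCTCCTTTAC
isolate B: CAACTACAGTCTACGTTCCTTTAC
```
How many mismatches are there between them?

Comparing position by position, 2 sites differ: 13 (G/A), 16 (C/T).

2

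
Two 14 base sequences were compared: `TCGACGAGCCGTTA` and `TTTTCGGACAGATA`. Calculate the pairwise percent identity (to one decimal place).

7 positions differ (2, 3, 4, 7, 8, 10, 12), so 7 of 14 match: 7/14 = 50%.

50.0%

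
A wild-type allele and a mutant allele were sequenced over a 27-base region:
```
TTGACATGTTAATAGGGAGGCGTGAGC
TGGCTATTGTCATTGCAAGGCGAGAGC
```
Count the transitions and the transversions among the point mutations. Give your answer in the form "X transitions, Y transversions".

Transitions (purine↔purine or pyrimidine↔pyrimidine): 5 C→T, 17 G→A.
Transversions (purine↔pyrimidine): 2 T→G, 4 A→C, 8 G→T, 9 T→G, 11 A→C, 14 A→T, 16 G→C, 23 T→A.

2 transitions, 8 transversions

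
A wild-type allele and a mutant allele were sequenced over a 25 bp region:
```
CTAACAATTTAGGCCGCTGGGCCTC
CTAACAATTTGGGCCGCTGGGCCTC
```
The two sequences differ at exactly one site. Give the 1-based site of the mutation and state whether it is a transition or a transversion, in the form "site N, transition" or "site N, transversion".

site 11, transition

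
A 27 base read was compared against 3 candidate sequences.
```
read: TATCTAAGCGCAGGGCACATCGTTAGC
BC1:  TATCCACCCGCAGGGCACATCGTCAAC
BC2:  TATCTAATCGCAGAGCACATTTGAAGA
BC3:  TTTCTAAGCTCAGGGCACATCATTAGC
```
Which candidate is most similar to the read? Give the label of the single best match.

BC3

BC1 differs at 5 bases; BC2 differs at 7 bases; BC3 differs at 3 bases. The closest is BC3.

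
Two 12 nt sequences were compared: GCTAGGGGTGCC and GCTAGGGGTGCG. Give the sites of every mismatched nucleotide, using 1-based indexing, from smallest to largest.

Scanning 1-based: 12: C/G.

12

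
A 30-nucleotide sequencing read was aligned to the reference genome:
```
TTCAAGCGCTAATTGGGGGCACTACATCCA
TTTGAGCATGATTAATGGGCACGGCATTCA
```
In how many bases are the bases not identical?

The sequences differ at bases 3, 4, 8, 9, 10, 12, 14, 15, 16, 23, 24, 28 (1-based) — 12 in total.

12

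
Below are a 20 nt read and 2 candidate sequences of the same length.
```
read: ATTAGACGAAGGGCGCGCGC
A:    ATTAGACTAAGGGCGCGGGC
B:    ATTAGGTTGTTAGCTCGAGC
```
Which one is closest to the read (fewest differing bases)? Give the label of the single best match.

A

Hamming distances to read — A: 2; B: 9.
Smallest is A with 2 mismatches.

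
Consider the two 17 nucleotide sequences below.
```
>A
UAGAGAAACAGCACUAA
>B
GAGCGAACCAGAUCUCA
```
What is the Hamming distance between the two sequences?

The sequences differ at positions 1, 4, 8, 12, 13, 16 (1-based) — 6 in total.

6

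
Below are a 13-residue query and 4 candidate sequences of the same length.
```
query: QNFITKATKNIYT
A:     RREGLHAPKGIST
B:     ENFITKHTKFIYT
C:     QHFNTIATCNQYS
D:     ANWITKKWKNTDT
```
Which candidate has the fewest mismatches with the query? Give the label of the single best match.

B

Hamming distances to query — A: 9; B: 3; C: 6; D: 6.
Smallest is B with 3 mismatches.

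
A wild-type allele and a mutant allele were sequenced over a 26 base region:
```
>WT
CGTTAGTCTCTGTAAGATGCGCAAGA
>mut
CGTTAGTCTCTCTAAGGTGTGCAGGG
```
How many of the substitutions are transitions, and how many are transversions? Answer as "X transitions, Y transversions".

Mismatches (1-based):
position 12: G→C (purine→pyrimidine, transversion)
position 17: A→G (purine→purine, transition)
position 20: C→T (pyrimidine→pyrimidine, transition)
position 24: A→G (purine→purine, transition)
position 26: A→G (purine→purine, transition)

4 transitions, 1 transversion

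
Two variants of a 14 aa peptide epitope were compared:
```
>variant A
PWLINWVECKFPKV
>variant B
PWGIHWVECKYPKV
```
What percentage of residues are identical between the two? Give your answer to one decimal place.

78.6%

Mismatches at positions 3, 5, 11 (1-based): 3 of 14.
Identical positions: 11/14 = 78.57% → 78.6%.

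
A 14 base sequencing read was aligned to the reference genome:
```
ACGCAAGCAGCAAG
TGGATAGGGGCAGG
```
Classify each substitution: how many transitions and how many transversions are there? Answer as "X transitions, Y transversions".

Mismatches (1-based):
site 1: A→T (purine→pyrimidine, transversion)
site 2: C→G (pyrimidine→purine, transversion)
site 4: C→A (pyrimidine→purine, transversion)
site 5: A→T (purine→pyrimidine, transversion)
site 8: C→G (pyrimidine→purine, transversion)
site 9: A→G (purine→purine, transition)
site 13: A→G (purine→purine, transition)

2 transitions, 5 transversions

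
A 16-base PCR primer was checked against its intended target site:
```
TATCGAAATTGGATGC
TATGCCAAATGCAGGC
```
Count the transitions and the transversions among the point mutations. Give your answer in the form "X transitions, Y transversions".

Transitions (purine↔purine or pyrimidine↔pyrimidine): none.
Transversions (purine↔pyrimidine): 4 C→G, 5 G→C, 6 A→C, 9 T→A, 12 G→C, 14 T→G.

0 transitions, 6 transversions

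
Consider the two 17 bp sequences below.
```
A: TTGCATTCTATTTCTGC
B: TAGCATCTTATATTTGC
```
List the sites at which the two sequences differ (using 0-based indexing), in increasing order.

1, 6, 7, 11, 13

Differences at site 1 (T→A), site 6 (T→C), site 7 (C→T), site 11 (T→A), site 13 (C→T).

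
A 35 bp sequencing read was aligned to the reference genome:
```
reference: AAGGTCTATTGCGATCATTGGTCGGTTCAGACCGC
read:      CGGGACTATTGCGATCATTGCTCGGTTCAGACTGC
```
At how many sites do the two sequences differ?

5

The sequences differ at sites 1, 2, 5, 21, 33 (1-based) — 5 in total.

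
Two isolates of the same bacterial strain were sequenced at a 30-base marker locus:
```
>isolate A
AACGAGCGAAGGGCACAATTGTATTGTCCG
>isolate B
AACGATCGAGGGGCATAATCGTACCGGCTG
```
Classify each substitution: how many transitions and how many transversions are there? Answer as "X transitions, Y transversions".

6 transitions, 2 transversions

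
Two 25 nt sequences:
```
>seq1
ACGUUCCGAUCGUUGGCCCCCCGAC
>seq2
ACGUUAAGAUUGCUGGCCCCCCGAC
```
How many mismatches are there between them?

Mismatches (1-based): site 6: C→A; site 7: C→A; site 11: C→U; site 13: U→C.

4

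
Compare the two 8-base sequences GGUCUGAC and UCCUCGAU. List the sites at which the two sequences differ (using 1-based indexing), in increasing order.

1, 2, 3, 4, 5, 8

Differences at site 1 (G→U), site 2 (G→C), site 3 (U→C), site 4 (C→U), site 5 (U→C), site 8 (C→U).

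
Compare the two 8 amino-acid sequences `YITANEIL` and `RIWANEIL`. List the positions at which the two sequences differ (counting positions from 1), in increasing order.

1, 3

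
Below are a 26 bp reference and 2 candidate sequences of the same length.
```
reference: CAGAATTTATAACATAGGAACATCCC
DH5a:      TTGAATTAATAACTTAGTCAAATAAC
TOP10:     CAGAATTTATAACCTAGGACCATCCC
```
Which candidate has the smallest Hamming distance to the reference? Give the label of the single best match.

TOP10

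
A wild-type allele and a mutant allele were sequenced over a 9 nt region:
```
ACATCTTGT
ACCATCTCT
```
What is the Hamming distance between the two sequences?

Comparing position by position, 5 positions differ: 3 (A/C), 4 (T/A), 5 (C/T), 6 (T/C), 8 (G/C).

5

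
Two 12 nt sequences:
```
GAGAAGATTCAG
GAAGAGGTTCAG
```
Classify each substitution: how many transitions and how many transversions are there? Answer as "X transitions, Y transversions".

3 transitions, 0 transversions

Transitions (purine↔purine or pyrimidine↔pyrimidine): 3 G→A, 4 A→G, 7 A→G.
Transversions (purine↔pyrimidine): none.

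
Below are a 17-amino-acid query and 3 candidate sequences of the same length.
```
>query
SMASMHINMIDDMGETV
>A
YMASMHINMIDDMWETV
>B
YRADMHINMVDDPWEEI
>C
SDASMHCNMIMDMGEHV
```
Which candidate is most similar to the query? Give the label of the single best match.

A

Hamming distances to query — A: 2; B: 8; C: 4.
Smallest is A with 2 mismatches.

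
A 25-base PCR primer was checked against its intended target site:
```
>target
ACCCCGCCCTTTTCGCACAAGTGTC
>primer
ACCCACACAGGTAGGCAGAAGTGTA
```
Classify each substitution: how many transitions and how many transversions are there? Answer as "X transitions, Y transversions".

Transitions (purine↔purine or pyrimidine↔pyrimidine): none.
Transversions (purine↔pyrimidine): 5 C→A, 6 G→C, 7 C→A, 9 C→A, 10 T→G, 11 T→G, 13 T→A, 14 C→G, 18 C→G, 25 C→A.

0 transitions, 10 transversions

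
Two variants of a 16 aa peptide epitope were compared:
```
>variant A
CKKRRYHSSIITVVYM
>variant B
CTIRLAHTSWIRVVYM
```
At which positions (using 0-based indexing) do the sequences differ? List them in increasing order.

Scanning 0-based: 1: K/T; 2: K/I; 4: R/L; 5: Y/A; 7: S/T; 9: I/W; 11: T/R.

1, 2, 4, 5, 7, 9, 11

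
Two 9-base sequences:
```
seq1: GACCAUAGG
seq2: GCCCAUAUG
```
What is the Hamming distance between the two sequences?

The sequences differ at positions 2, 8 (1-based) — 2 in total.

2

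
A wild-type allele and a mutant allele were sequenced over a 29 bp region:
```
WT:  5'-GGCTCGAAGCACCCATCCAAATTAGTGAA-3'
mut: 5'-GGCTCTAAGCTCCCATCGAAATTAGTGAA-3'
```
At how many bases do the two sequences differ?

The sequences differ at bases 6, 11, 18 (1-based) — 3 in total.

3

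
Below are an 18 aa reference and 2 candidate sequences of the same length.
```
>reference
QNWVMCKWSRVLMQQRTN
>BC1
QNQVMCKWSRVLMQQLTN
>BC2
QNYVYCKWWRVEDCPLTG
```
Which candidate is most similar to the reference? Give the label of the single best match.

BC1

BC1 differs at 2 positions; BC2 differs at 9 positions. The closest is BC1.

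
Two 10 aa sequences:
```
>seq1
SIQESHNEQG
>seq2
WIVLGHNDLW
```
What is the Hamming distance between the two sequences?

Mismatches (1-based): position 1: S→W; position 3: Q→V; position 4: E→L; position 5: S→G; position 8: E→D; position 9: Q→L; position 10: G→W.

7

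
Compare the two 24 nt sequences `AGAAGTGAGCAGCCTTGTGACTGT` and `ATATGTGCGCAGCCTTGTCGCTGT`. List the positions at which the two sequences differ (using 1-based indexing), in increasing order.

Scanning 1-based: 2: G/T; 4: A/T; 8: A/C; 19: G/C; 20: A/G.

2, 4, 8, 19, 20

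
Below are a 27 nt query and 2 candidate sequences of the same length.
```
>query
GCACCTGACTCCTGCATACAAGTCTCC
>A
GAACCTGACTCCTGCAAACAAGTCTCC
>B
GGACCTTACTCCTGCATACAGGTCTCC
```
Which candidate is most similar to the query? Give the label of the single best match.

Hamming distances to query — A: 2; B: 3.
Smallest is A with 2 mismatches.

A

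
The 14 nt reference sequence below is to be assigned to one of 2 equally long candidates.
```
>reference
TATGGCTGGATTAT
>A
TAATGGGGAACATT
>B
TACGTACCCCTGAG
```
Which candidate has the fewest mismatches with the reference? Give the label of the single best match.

A

Hamming distances to reference — A: 8; B: 9.
Smallest is A with 8 mismatches.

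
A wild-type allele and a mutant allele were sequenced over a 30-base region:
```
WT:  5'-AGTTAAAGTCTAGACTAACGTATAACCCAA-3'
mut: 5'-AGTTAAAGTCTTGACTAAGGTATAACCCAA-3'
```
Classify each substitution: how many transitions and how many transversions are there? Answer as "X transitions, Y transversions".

Mismatches (1-based):
base 12: A→T (purine→pyrimidine, transversion)
base 19: C→G (pyrimidine→purine, transversion)

0 transitions, 2 transversions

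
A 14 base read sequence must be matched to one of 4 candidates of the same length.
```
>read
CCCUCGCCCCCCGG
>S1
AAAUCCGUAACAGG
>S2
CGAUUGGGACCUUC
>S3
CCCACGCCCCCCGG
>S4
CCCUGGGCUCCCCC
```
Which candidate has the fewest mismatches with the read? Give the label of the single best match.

S3

S1 differs at 9 positions; S2 differs at 9 positions; S3 differs at 1 position; S4 differs at 5 positions. The closest is S3.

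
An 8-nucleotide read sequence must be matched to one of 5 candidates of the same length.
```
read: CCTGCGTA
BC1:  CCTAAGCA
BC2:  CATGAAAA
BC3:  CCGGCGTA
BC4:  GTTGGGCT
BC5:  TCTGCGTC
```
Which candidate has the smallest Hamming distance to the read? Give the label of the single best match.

BC3

Hamming distances to read — BC1: 3; BC2: 4; BC3: 1; BC4: 5; BC5: 2.
Smallest is BC3 with 1 mismatch.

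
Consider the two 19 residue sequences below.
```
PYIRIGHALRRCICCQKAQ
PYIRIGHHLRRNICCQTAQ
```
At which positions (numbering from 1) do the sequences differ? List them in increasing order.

Scanning 1-based: 8: A/H; 12: C/N; 17: K/T.

8, 12, 17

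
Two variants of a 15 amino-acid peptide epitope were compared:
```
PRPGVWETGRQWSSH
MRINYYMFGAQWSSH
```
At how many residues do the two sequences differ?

The sequences differ at residues 1, 3, 4, 5, 6, 7, 8, 10 (1-based) — 8 in total.

8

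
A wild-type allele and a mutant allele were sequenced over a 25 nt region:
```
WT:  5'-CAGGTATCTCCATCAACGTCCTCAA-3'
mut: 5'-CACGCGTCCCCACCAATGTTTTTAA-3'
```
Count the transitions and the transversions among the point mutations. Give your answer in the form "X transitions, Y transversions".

8 transitions, 1 transversion

Mismatches (1-based):
position 3: G→C (purine→pyrimidine, transversion)
position 5: T→C (pyrimidine→pyrimidine, transition)
position 6: A→G (purine→purine, transition)
position 9: T→C (pyrimidine→pyrimidine, transition)
position 13: T→C (pyrimidine→pyrimidine, transition)
position 17: C→T (pyrimidine→pyrimidine, transition)
position 20: C→T (pyrimidine→pyrimidine, transition)
position 21: C→T (pyrimidine→pyrimidine, transition)
position 23: C→T (pyrimidine→pyrimidine, transition)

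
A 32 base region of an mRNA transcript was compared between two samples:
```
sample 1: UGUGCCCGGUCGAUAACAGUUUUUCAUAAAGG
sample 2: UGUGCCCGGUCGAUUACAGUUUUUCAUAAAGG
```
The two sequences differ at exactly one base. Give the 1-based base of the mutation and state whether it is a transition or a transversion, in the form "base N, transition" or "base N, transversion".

Base 15 changes A→U. A is a purine and U is a pyrimidine, so this is a transversion.

base 15, transversion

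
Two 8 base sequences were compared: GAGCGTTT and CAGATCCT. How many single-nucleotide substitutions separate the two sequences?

Mismatches (1-based): base 1: G→C; base 4: C→A; base 5: G→T; base 6: T→C; base 7: T→C.

5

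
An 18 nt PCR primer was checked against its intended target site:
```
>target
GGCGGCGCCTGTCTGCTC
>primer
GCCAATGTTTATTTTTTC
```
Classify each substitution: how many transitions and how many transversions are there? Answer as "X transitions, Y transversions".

Transitions (purine↔purine or pyrimidine↔pyrimidine): 4 G→A, 5 G→A, 6 C→T, 8 C→T, 9 C→T, 11 G→A, 13 C→T, 16 C→T.
Transversions (purine↔pyrimidine): 2 G→C, 15 G→T.

8 transitions, 2 transversions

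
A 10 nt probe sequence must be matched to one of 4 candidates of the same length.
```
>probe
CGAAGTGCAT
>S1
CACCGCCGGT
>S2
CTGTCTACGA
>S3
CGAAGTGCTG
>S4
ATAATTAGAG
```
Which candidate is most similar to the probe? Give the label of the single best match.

S3

S1 differs at 7 bases; S2 differs at 7 bases; S3 differs at 2 bases; S4 differs at 6 bases. The closest is S3.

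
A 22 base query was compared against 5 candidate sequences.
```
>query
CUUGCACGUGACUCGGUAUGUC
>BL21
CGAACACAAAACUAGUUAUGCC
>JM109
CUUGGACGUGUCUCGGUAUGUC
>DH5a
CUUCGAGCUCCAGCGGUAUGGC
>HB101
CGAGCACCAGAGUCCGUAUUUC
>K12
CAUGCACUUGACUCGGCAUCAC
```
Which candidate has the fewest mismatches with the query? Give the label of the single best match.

JM109

BL21 differs at 9 sites; JM109 differs at 2 sites; DH5a differs at 9 sites; HB101 differs at 7 sites; K12 differs at 5 sites. The closest is JM109.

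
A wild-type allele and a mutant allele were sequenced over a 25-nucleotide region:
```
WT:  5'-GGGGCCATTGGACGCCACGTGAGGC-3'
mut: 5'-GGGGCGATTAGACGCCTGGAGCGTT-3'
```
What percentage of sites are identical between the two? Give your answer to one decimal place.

Mismatches at positions 6, 10, 17, 18, 20, 22, 24, 25 (1-based): 8 of 25.
Identical positions: 17/25 = 68% → 68.0%.

68.0%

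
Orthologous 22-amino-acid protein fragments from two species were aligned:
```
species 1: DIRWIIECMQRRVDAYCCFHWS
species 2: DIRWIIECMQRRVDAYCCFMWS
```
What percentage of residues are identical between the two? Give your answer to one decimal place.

1 position differs (20), so 21 of 22 match: 21/22 = 95.45%.

95.5%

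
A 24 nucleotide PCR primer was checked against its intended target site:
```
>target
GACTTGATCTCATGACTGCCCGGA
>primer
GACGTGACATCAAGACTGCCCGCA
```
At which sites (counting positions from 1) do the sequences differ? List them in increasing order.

Scanning 1-based: 4: T/G; 8: T/C; 9: C/A; 13: T/A; 23: G/C.

4, 8, 9, 13, 23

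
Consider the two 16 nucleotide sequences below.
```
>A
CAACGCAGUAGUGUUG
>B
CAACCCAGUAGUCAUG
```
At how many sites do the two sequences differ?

3

Mismatches (1-based): site 5: G→C; site 13: G→C; site 14: U→A.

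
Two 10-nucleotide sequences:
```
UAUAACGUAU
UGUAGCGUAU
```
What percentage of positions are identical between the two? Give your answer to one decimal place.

2 positions differ (2, 5), so 8 of 10 match: 8/10 = 80%.

80.0%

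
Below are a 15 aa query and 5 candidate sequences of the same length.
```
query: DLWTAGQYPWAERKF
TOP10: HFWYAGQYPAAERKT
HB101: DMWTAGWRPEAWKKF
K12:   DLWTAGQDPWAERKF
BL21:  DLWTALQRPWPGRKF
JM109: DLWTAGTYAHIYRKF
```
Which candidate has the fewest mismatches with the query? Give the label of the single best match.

K12

TOP10 differs at 5 residues; HB101 differs at 6 residues; K12 differs at 1 residue; BL21 differs at 4 residues; JM109 differs at 5 residues. The closest is K12.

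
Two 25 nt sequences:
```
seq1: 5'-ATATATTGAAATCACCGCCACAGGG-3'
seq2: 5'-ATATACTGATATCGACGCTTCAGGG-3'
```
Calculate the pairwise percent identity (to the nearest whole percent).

76%

Mismatches at positions 6, 10, 14, 15, 19, 20 (1-based): 6 of 25.
Identical positions: 19/25 = 76% → 76%.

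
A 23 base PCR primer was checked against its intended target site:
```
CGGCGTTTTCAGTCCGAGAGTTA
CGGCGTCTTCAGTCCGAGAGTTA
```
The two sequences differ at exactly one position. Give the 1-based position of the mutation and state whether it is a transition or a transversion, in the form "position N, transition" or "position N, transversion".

The sequences differ only at position 7: T→C (pyrimidine→pyrimidine), a transition.

position 7, transition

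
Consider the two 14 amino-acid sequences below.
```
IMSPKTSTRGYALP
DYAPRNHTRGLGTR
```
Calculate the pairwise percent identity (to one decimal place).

28.6%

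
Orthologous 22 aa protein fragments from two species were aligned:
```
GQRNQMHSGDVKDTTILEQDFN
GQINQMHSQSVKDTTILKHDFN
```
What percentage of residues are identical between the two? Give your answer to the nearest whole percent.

Mismatches at positions 3, 9, 10, 18, 19 (1-based): 5 of 22.
Identical positions: 17/22 = 77.27% → 77%.

77%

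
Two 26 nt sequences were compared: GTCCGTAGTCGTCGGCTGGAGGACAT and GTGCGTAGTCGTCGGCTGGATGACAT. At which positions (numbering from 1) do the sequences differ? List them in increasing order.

Scanning 1-based: 3: C/G; 21: G/T.

3, 21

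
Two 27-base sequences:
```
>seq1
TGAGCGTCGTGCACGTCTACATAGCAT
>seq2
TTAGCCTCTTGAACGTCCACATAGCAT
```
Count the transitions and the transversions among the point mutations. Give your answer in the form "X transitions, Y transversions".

1 transition, 4 transversions

Transitions (purine↔purine or pyrimidine↔pyrimidine): 18 T→C.
Transversions (purine↔pyrimidine): 2 G→T, 6 G→C, 9 G→T, 12 C→A.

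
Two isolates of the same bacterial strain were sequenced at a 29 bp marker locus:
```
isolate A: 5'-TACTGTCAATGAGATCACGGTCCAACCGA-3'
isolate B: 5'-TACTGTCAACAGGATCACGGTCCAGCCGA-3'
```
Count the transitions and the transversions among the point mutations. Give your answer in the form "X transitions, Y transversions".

Transitions (purine↔purine or pyrimidine↔pyrimidine): 10 T→C, 11 G→A, 12 A→G, 25 A→G.
Transversions (purine↔pyrimidine): none.

4 transitions, 0 transversions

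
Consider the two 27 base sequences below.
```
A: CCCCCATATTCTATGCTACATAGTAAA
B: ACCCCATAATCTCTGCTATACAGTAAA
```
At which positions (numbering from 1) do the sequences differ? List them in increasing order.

1, 9, 13, 19, 21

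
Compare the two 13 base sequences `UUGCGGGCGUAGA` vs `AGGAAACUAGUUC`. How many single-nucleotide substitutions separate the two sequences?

Comparing position by position, 12 bases differ: 1 (U/A), 2 (U/G), 4 (C/A), 5 (G/A), 6 (G/A), 7 (G/C), 8 (C/U), 9 (G/A), 10 (U/G), 11 (A/U), 12 (G/U), 13 (A/C).

12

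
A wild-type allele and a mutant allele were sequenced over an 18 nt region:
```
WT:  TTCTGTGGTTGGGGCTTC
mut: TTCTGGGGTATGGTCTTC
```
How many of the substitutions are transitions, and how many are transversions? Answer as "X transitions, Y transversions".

Transitions (purine↔purine or pyrimidine↔pyrimidine): none.
Transversions (purine↔pyrimidine): 6 T→G, 10 T→A, 11 G→T, 14 G→T.

0 transitions, 4 transversions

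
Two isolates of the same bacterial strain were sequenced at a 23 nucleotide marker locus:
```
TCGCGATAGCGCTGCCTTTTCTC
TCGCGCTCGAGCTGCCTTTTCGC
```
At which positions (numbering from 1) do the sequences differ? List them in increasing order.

6, 8, 10, 22

Differences at position 6 (A→C), position 8 (A→C), position 10 (C→A), position 22 (T→G).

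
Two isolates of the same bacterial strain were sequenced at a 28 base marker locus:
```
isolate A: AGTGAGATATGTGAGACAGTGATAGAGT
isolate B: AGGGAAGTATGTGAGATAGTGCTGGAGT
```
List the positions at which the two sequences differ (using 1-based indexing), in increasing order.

Differences at position 3 (T→G), position 6 (G→A), position 7 (A→G), position 17 (C→T), position 22 (A→C), position 24 (A→G).

3, 6, 7, 17, 22, 24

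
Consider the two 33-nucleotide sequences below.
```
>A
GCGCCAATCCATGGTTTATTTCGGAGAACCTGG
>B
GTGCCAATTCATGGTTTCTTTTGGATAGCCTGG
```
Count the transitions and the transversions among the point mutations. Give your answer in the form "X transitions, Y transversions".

Transitions (purine↔purine or pyrimidine↔pyrimidine): 2 C→T, 9 C→T, 22 C→T, 28 A→G.
Transversions (purine↔pyrimidine): 18 A→C, 26 G→T.

4 transitions, 2 transversions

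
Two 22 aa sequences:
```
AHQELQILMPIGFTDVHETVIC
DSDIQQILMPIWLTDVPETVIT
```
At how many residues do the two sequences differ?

The sequences differ at residues 1, 2, 3, 4, 5, 12, 13, 17, 22 (1-based) — 9 in total.

9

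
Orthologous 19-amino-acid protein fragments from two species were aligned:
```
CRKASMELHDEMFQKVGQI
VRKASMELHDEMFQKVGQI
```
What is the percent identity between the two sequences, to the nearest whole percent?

95%

Mismatch at position 1 (1-based): 1 of 19.
Identical positions: 18/19 = 94.74% → 95%.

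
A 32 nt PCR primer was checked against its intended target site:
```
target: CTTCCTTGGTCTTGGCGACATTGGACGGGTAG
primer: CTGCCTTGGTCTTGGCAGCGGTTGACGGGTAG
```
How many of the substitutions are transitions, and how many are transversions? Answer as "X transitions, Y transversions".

3 transitions, 3 transversions

Transitions (purine↔purine or pyrimidine↔pyrimidine): 17 G→A, 18 A→G, 20 A→G.
Transversions (purine↔pyrimidine): 3 T→G, 21 T→G, 23 G→T.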